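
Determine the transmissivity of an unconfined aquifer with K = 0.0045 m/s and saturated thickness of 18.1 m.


Transmissivity is defined as T = K * h.
T = 0.0045 * 18.1
  = 0.0814 m^2/s.

0.0814


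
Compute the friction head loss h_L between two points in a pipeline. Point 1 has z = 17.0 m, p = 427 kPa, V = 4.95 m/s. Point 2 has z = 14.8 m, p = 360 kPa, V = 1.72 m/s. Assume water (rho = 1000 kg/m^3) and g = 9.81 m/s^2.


Total head at each section: H = z + p/(rho*g) + V^2/(2g).
H1 = 17.0 + 427*1000/(1000*9.81) + 4.95^2/(2*9.81)
   = 17.0 + 43.527 + 1.2489
   = 61.776 m.
H2 = 14.8 + 360*1000/(1000*9.81) + 1.72^2/(2*9.81)
   = 14.8 + 36.697 + 0.1508
   = 51.648 m.
h_L = H1 - H2 = 61.776 - 51.648 = 10.128 m.

10.128


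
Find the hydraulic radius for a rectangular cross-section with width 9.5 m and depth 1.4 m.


For a rectangular section:
Flow area A = b * y = 9.5 * 1.4 = 13.3 m^2.
Wetted perimeter P = b + 2y = 9.5 + 2*1.4 = 12.3 m.
Hydraulic radius R = A/P = 13.3 / 12.3 = 1.0813 m.

1.0813


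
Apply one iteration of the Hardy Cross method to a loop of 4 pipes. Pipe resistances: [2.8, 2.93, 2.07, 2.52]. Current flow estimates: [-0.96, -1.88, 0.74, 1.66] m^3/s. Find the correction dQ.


Numerator terms (r*Q*|Q|): 2.8*-0.96*|-0.96| = -2.5805; 2.93*-1.88*|-1.88| = -10.3558; 2.07*0.74*|0.74| = 1.1335; 2.52*1.66*|1.66| = 6.9441.
Sum of numerator = -4.8586.
Denominator terms (r*|Q|): 2.8*|-0.96| = 2.688; 2.93*|-1.88| = 5.5084; 2.07*|0.74| = 1.5318; 2.52*|1.66| = 4.1832.
2 * sum of denominator = 2 * 13.9114 = 27.8228.
dQ = --4.8586 / 27.8228 = 0.1746 m^3/s.

0.1746


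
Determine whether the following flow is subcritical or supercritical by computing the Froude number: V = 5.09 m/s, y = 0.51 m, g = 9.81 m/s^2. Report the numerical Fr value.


The Froude number is defined as Fr = V / sqrt(g*y).
g*y = 9.81 * 0.51 = 5.0031.
sqrt(g*y) = sqrt(5.0031) = 2.2368.
Fr = 5.09 / 2.2368 = 2.2756.
Since Fr > 1, the flow is supercritical.

2.2756


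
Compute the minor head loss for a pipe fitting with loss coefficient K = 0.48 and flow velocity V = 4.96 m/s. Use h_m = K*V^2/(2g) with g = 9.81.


Minor loss formula: h_m = K * V^2/(2g).
V^2 = 4.96^2 = 24.6016.
V^2/(2g) = 24.6016 / 19.62 = 1.2539 m.
h_m = 0.48 * 1.2539 = 0.6019 m.

0.6019


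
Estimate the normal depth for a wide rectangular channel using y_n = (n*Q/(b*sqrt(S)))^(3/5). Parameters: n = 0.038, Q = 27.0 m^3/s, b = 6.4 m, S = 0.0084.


We use the wide-channel approximation y_n = (n*Q/(b*sqrt(S)))^(3/5).
sqrt(S) = sqrt(0.0084) = 0.091652.
Numerator: n*Q = 0.038 * 27.0 = 1.026.
Denominator: b*sqrt(S) = 6.4 * 0.091652 = 0.586573.
arg = 1.7492.
y_n = 1.7492^(3/5) = 1.3986 m.

1.3986


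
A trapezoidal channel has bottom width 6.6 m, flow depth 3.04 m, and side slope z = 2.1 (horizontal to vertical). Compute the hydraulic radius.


For a trapezoidal section with side slope z:
A = (b + z*y)*y = (6.6 + 2.1*3.04)*3.04 = 39.471 m^2.
P = b + 2*y*sqrt(1 + z^2) = 6.6 + 2*3.04*sqrt(1 + 2.1^2) = 20.742 m.
R = A/P = 39.471 / 20.742 = 1.903 m.

1.903


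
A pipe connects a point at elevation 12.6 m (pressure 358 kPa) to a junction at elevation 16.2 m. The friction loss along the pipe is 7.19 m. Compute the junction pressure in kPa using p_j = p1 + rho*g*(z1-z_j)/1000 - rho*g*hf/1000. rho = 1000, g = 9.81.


Junction pressure: p_j = p1 + rho*g*(z1 - z_j)/1000 - rho*g*hf/1000.
Elevation term = 1000*9.81*(12.6 - 16.2)/1000 = -35.316 kPa.
Friction term = 1000*9.81*7.19/1000 = 70.534 kPa.
p_j = 358 + -35.316 - 70.534 = 252.15 kPa.

252.15


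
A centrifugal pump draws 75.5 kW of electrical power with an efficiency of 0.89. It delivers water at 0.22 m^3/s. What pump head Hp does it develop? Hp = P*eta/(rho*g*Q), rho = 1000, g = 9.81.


Pump head formula: Hp = P * eta / (rho * g * Q).
Numerator: P * eta = 75.5 * 1000 * 0.89 = 67195.0 W.
Denominator: rho * g * Q = 1000 * 9.81 * 0.22 = 2158.2.
Hp = 67195.0 / 2158.2 = 31.13 m.

31.13


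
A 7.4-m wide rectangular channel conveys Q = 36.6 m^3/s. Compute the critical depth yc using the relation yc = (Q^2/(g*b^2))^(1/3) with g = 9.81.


Using yc = (Q^2 / (g * b^2))^(1/3):
Q^2 = 36.6^2 = 1339.56.
g * b^2 = 9.81 * 7.4^2 = 9.81 * 54.76 = 537.2.
Q^2 / (g*b^2) = 1339.56 / 537.2 = 2.4936.
yc = 2.4936^(1/3) = 1.3561 m.

1.3561


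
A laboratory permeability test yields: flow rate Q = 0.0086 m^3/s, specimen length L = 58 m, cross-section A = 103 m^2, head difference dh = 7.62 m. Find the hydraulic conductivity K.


From K = Q*L / (A*dh):
Numerator: Q*L = 0.0086 * 58 = 0.4988.
Denominator: A*dh = 103 * 7.62 = 784.86.
K = 0.4988 / 784.86 = 0.000636 m/s.

0.000636


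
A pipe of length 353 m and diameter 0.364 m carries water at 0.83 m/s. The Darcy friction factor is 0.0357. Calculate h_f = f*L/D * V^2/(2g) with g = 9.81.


Darcy-Weisbach equation: h_f = f * (L/D) * V^2/(2g).
f * L/D = 0.0357 * 353/0.364 = 34.6212.
V^2/(2g) = 0.83^2 / (2*9.81) = 0.6889 / 19.62 = 0.0351 m.
h_f = 34.6212 * 0.0351 = 1.216 m.

1.216


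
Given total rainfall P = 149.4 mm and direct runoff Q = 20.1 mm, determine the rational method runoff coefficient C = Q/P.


The runoff coefficient C = runoff depth / rainfall depth.
C = 20.1 / 149.4
  = 0.1345.

0.1345


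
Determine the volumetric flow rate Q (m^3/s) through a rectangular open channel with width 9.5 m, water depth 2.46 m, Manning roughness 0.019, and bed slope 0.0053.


For a rectangular channel, the cross-sectional area A = b * y = 9.5 * 2.46 = 23.37 m^2.
The wetted perimeter P = b + 2y = 9.5 + 2*2.46 = 14.42 m.
Hydraulic radius R = A/P = 23.37/14.42 = 1.6207 m.
Velocity V = (1/n)*R^(2/3)*S^(1/2) = (1/0.019)*1.6207^(2/3)*0.0053^(1/2) = 5.2866 m/s.
Discharge Q = A * V = 23.37 * 5.2866 = 123.549 m^3/s.

123.549


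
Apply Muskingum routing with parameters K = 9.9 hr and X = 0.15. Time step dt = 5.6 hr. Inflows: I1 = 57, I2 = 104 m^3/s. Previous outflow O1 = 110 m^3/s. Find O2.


Muskingum coefficients:
denom = 2*K*(1-X) + dt = 2*9.9*(1-0.15) + 5.6 = 22.43.
C0 = (dt - 2*K*X)/denom = (5.6 - 2*9.9*0.15)/22.43 = 0.1173.
C1 = (dt + 2*K*X)/denom = (5.6 + 2*9.9*0.15)/22.43 = 0.3821.
C2 = (2*K*(1-X) - dt)/denom = 0.5007.
O2 = C0*I2 + C1*I1 + C2*O1
   = 0.1173*104 + 0.3821*57 + 0.5007*110
   = 89.05 m^3/s.

89.05


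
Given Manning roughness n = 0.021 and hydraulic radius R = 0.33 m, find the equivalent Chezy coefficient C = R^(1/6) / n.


The Chezy coefficient relates to Manning's n through C = R^(1/6) / n.
R^(1/6) = 0.33^(1/6) = 0.83129.
C = 0.83129 / 0.021 = 39.59 m^(1/2)/s.

39.59


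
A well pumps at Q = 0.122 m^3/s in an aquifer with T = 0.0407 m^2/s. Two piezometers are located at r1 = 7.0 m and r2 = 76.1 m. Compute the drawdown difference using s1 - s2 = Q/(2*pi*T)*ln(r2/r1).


Thiem equation: s1 - s2 = Q/(2*pi*T) * ln(r2/r1).
ln(r2/r1) = ln(76.1/7.0) = 2.3861.
Q/(2*pi*T) = 0.122 / (2*pi*0.0407) = 0.122 / 0.2557 = 0.4771.
s1 - s2 = 0.4771 * 2.3861 = 1.1384 m.

1.1384


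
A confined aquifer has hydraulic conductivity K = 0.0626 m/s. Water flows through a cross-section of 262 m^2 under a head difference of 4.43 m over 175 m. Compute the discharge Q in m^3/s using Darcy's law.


Darcy's law: Q = K * A * i, where i = dh/L.
Hydraulic gradient i = 4.43 / 175 = 0.025314.
Q = 0.0626 * 262 * 0.025314
  = 0.4152 m^3/s.

0.4152


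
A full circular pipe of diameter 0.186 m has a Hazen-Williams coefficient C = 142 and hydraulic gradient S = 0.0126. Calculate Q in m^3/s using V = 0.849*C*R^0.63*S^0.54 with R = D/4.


For a full circular pipe, R = D/4 = 0.186/4 = 0.0465 m.
V = 0.849 * 142 * 0.0465^0.63 * 0.0126^0.54
  = 0.849 * 142 * 0.144709 * 0.094232
  = 1.644 m/s.
Pipe area A = pi*D^2/4 = pi*0.186^2/4 = 0.0272 m^2.
Q = A * V = 0.0272 * 1.644 = 0.0447 m^3/s.

0.0447


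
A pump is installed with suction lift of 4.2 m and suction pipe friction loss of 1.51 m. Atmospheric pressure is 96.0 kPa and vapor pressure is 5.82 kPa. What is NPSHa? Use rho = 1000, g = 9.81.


NPSHa = p_atm/(rho*g) - z_s - hf_s - p_vap/(rho*g).
p_atm/(rho*g) = 96.0*1000 / (1000*9.81) = 9.786 m.
p_vap/(rho*g) = 5.82*1000 / (1000*9.81) = 0.593 m.
NPSHa = 9.786 - 4.2 - 1.51 - 0.593
      = 3.48 m.

3.48


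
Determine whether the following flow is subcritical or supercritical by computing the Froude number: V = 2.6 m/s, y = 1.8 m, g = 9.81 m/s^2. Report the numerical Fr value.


The Froude number is defined as Fr = V / sqrt(g*y).
g*y = 9.81 * 1.8 = 17.658.
sqrt(g*y) = sqrt(17.658) = 4.2021.
Fr = 2.6 / 4.2021 = 0.6187.
Since Fr < 1, the flow is subcritical.

0.6187


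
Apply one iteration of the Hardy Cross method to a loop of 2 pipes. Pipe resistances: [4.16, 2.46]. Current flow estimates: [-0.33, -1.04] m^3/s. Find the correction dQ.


Numerator terms (r*Q*|Q|): 4.16*-0.33*|-0.33| = -0.453; 2.46*-1.04*|-1.04| = -2.6607.
Sum of numerator = -3.1138.
Denominator terms (r*|Q|): 4.16*|-0.33| = 1.3728; 2.46*|-1.04| = 2.5584.
2 * sum of denominator = 2 * 3.9312 = 7.8624.
dQ = --3.1138 / 7.8624 = 0.396 m^3/s.

0.396


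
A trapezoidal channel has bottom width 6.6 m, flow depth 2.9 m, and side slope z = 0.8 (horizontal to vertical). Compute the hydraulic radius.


For a trapezoidal section with side slope z:
A = (b + z*y)*y = (6.6 + 0.8*2.9)*2.9 = 25.868 m^2.
P = b + 2*y*sqrt(1 + z^2) = 6.6 + 2*2.9*sqrt(1 + 0.8^2) = 14.028 m.
R = A/P = 25.868 / 14.028 = 1.8441 m.

1.8441


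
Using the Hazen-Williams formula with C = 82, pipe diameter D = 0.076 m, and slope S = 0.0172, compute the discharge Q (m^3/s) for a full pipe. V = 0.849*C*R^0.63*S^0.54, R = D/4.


For a full circular pipe, R = D/4 = 0.076/4 = 0.019 m.
V = 0.849 * 82 * 0.019^0.63 * 0.0172^0.54
  = 0.849 * 82 * 0.082341 * 0.111477
  = 0.639 m/s.
Pipe area A = pi*D^2/4 = pi*0.076^2/4 = 0.0045 m^2.
Q = A * V = 0.0045 * 0.639 = 0.0029 m^3/s.

0.0029


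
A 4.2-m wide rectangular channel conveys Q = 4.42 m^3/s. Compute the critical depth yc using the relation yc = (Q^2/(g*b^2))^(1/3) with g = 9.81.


Using yc = (Q^2 / (g * b^2))^(1/3):
Q^2 = 4.42^2 = 19.54.
g * b^2 = 9.81 * 4.2^2 = 9.81 * 17.64 = 173.05.
Q^2 / (g*b^2) = 19.54 / 173.05 = 0.1129.
yc = 0.1129^(1/3) = 0.4833 m.

0.4833


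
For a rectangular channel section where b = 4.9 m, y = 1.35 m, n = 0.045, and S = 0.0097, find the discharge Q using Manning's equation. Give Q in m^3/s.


For a rectangular channel, the cross-sectional area A = b * y = 4.9 * 1.35 = 6.62 m^2.
The wetted perimeter P = b + 2y = 4.9 + 2*1.35 = 7.6 m.
Hydraulic radius R = A/P = 6.62/7.6 = 0.8704 m.
Velocity V = (1/n)*R^(2/3)*S^(1/2) = (1/0.045)*0.8704^(2/3)*0.0097^(1/2) = 1.9952 m/s.
Discharge Q = A * V = 6.62 * 1.9952 = 13.198 m^3/s.

13.198


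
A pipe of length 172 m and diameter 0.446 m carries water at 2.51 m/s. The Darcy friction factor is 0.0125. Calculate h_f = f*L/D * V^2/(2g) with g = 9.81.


Darcy-Weisbach equation: h_f = f * (L/D) * V^2/(2g).
f * L/D = 0.0125 * 172/0.446 = 4.8206.
V^2/(2g) = 2.51^2 / (2*9.81) = 6.3001 / 19.62 = 0.3211 m.
h_f = 4.8206 * 0.3211 = 1.548 m.

1.548


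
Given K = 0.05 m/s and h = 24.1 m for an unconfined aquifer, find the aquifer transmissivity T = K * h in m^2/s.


Transmissivity is defined as T = K * h.
T = 0.05 * 24.1
  = 1.205 m^2/s.

1.205


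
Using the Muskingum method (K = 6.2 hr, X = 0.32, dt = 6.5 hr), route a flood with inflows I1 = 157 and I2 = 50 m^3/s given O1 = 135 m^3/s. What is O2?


Muskingum coefficients:
denom = 2*K*(1-X) + dt = 2*6.2*(1-0.32) + 6.5 = 14.932.
C0 = (dt - 2*K*X)/denom = (6.5 - 2*6.2*0.32)/14.932 = 0.1696.
C1 = (dt + 2*K*X)/denom = (6.5 + 2*6.2*0.32)/14.932 = 0.701.
C2 = (2*K*(1-X) - dt)/denom = 0.1294.
O2 = C0*I2 + C1*I1 + C2*O1
   = 0.1696*50 + 0.701*157 + 0.1294*135
   = 136.01 m^3/s.

136.01


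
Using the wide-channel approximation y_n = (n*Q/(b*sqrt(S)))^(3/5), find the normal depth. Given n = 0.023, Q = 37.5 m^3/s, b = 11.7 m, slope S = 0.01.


We use the wide-channel approximation y_n = (n*Q/(b*sqrt(S)))^(3/5).
sqrt(S) = sqrt(0.01) = 0.1.
Numerator: n*Q = 0.023 * 37.5 = 0.8625.
Denominator: b*sqrt(S) = 11.7 * 0.1 = 1.17.
arg = 0.7372.
y_n = 0.7372^(3/5) = 0.8328 m.

0.8328


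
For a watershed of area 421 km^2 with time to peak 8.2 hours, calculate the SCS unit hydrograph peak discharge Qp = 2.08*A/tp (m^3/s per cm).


SCS formula: Qp = 2.08 * A / tp.
Qp = 2.08 * 421 / 8.2
   = 875.68 / 8.2
   = 106.79 m^3/s per cm.

106.79


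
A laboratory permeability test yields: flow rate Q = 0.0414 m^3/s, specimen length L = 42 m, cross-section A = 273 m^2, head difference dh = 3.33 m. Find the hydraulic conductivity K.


From K = Q*L / (A*dh):
Numerator: Q*L = 0.0414 * 42 = 1.7388.
Denominator: A*dh = 273 * 3.33 = 909.09.
K = 1.7388 / 909.09 = 0.001913 m/s.

0.001913


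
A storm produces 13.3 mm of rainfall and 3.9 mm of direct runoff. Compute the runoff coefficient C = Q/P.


The runoff coefficient C = runoff depth / rainfall depth.
C = 3.9 / 13.3
  = 0.2932.

0.2932


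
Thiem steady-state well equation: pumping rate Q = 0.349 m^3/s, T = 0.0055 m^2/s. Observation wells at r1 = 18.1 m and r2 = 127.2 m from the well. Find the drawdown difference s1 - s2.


Thiem equation: s1 - s2 = Q/(2*pi*T) * ln(r2/r1).
ln(r2/r1) = ln(127.2/18.1) = 1.9498.
Q/(2*pi*T) = 0.349 / (2*pi*0.0055) = 0.349 / 0.0346 = 10.0991.
s1 - s2 = 10.0991 * 1.9498 = 19.6917 m.

19.6917


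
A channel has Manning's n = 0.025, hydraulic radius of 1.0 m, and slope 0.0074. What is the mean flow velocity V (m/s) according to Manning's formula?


Manning's equation gives V = (1/n) * R^(2/3) * S^(1/2).
First, compute R^(2/3) = 1.0^(2/3) = 1.0.
Next, S^(1/2) = 0.0074^(1/2) = 0.086023.
Then 1/n = 1/0.025 = 40.0.
V = 40.0 * 1.0 * 0.086023 = 3.4409 m/s.

3.4409


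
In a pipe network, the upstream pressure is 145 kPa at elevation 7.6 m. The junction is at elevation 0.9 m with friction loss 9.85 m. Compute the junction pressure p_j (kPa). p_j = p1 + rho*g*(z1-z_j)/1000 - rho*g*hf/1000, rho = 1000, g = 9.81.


Junction pressure: p_j = p1 + rho*g*(z1 - z_j)/1000 - rho*g*hf/1000.
Elevation term = 1000*9.81*(7.6 - 0.9)/1000 = 65.727 kPa.
Friction term = 1000*9.81*9.85/1000 = 96.629 kPa.
p_j = 145 + 65.727 - 96.629 = 114.1 kPa.

114.1


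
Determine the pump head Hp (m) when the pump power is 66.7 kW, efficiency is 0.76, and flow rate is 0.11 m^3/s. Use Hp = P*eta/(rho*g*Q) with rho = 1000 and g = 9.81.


Pump head formula: Hp = P * eta / (rho * g * Q).
Numerator: P * eta = 66.7 * 1000 * 0.76 = 50692.0 W.
Denominator: rho * g * Q = 1000 * 9.81 * 0.11 = 1079.1.
Hp = 50692.0 / 1079.1 = 46.98 m.

46.98


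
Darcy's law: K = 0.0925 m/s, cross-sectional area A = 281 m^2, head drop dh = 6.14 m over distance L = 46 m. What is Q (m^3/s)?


Darcy's law: Q = K * A * i, where i = dh/L.
Hydraulic gradient i = 6.14 / 46 = 0.133478.
Q = 0.0925 * 281 * 0.133478
  = 3.4694 m^3/s.

3.4694


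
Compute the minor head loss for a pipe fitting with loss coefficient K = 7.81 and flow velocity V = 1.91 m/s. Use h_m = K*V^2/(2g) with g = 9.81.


Minor loss formula: h_m = K * V^2/(2g).
V^2 = 1.91^2 = 3.6481.
V^2/(2g) = 3.6481 / 19.62 = 0.1859 m.
h_m = 7.81 * 0.1859 = 1.4522 m.

1.4522


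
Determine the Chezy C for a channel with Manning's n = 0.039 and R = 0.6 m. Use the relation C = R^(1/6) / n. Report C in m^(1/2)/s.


The Chezy coefficient relates to Manning's n through C = R^(1/6) / n.
R^(1/6) = 0.6^(1/6) = 0.918386.
C = 0.918386 / 0.039 = 23.55 m^(1/2)/s.

23.55


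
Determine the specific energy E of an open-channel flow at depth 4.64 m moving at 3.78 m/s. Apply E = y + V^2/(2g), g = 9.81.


Specific energy E = y + V^2/(2g).
Velocity head = V^2/(2g) = 3.78^2 / (2*9.81) = 14.2884 / 19.62 = 0.7283 m.
E = 4.64 + 0.7283 = 5.3683 m.

5.3683


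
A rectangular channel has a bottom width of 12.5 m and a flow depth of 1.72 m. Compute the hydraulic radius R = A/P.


For a rectangular section:
Flow area A = b * y = 12.5 * 1.72 = 21.5 m^2.
Wetted perimeter P = b + 2y = 12.5 + 2*1.72 = 15.94 m.
Hydraulic radius R = A/P = 21.5 / 15.94 = 1.3488 m.

1.3488


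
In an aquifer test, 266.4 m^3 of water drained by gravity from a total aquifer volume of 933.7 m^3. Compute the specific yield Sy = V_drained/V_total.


Specific yield Sy = Volume drained / Total volume.
Sy = 266.4 / 933.7
   = 0.2853.

0.2853


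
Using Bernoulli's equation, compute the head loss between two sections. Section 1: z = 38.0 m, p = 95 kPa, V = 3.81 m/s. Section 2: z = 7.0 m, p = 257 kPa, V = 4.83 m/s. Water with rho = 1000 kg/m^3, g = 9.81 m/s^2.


Total head at each section: H = z + p/(rho*g) + V^2/(2g).
H1 = 38.0 + 95*1000/(1000*9.81) + 3.81^2/(2*9.81)
   = 38.0 + 9.684 + 0.7399
   = 48.424 m.
H2 = 7.0 + 257*1000/(1000*9.81) + 4.83^2/(2*9.81)
   = 7.0 + 26.198 + 1.189
   = 34.387 m.
h_L = H1 - H2 = 48.424 - 34.387 = 14.037 m.

14.037


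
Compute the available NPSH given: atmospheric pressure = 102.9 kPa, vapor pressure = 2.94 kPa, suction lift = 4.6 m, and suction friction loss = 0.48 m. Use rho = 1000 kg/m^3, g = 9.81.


NPSHa = p_atm/(rho*g) - z_s - hf_s - p_vap/(rho*g).
p_atm/(rho*g) = 102.9*1000 / (1000*9.81) = 10.489 m.
p_vap/(rho*g) = 2.94*1000 / (1000*9.81) = 0.3 m.
NPSHa = 10.489 - 4.6 - 0.48 - 0.3
      = 5.11 m.

5.11


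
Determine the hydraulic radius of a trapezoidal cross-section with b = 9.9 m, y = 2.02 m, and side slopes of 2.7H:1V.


For a trapezoidal section with side slope z:
A = (b + z*y)*y = (9.9 + 2.7*2.02)*2.02 = 31.015 m^2.
P = b + 2*y*sqrt(1 + z^2) = 9.9 + 2*2.02*sqrt(1 + 2.7^2) = 21.532 m.
R = A/P = 31.015 / 21.532 = 1.4404 m.

1.4404


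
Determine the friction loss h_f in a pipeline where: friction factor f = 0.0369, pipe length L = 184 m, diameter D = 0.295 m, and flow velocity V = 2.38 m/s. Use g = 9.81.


Darcy-Weisbach equation: h_f = f * (L/D) * V^2/(2g).
f * L/D = 0.0369 * 184/0.295 = 23.0156.
V^2/(2g) = 2.38^2 / (2*9.81) = 5.6644 / 19.62 = 0.2887 m.
h_f = 23.0156 * 0.2887 = 6.645 m.

6.645


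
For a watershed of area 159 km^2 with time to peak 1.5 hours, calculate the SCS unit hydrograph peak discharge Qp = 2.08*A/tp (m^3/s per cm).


SCS formula: Qp = 2.08 * A / tp.
Qp = 2.08 * 159 / 1.5
   = 330.72 / 1.5
   = 220.48 m^3/s per cm.

220.48


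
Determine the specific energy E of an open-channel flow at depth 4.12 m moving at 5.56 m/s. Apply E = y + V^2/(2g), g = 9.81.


Specific energy E = y + V^2/(2g).
Velocity head = V^2/(2g) = 5.56^2 / (2*9.81) = 30.9136 / 19.62 = 1.5756 m.
E = 4.12 + 1.5756 = 5.6956 m.

5.6956


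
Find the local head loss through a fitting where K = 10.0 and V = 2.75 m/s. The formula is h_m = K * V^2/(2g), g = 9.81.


Minor loss formula: h_m = K * V^2/(2g).
V^2 = 2.75^2 = 7.5625.
V^2/(2g) = 7.5625 / 19.62 = 0.3854 m.
h_m = 10.0 * 0.3854 = 3.8545 m.

3.8545


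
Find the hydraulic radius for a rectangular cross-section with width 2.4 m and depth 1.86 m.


For a rectangular section:
Flow area A = b * y = 2.4 * 1.86 = 4.46 m^2.
Wetted perimeter P = b + 2y = 2.4 + 2*1.86 = 6.12 m.
Hydraulic radius R = A/P = 4.46 / 6.12 = 0.7294 m.

0.7294


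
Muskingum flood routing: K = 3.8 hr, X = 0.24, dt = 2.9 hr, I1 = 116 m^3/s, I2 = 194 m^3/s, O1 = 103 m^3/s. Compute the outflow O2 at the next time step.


Muskingum coefficients:
denom = 2*K*(1-X) + dt = 2*3.8*(1-0.24) + 2.9 = 8.676.
C0 = (dt - 2*K*X)/denom = (2.9 - 2*3.8*0.24)/8.676 = 0.124.
C1 = (dt + 2*K*X)/denom = (2.9 + 2*3.8*0.24)/8.676 = 0.5445.
C2 = (2*K*(1-X) - dt)/denom = 0.3315.
O2 = C0*I2 + C1*I1 + C2*O1
   = 0.124*194 + 0.5445*116 + 0.3315*103
   = 121.36 m^3/s.

121.36


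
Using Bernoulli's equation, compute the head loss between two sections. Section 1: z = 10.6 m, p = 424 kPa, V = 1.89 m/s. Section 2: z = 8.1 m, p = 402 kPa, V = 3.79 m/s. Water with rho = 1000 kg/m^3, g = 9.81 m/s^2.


Total head at each section: H = z + p/(rho*g) + V^2/(2g).
H1 = 10.6 + 424*1000/(1000*9.81) + 1.89^2/(2*9.81)
   = 10.6 + 43.221 + 0.1821
   = 54.003 m.
H2 = 8.1 + 402*1000/(1000*9.81) + 3.79^2/(2*9.81)
   = 8.1 + 40.979 + 0.7321
   = 49.811 m.
h_L = H1 - H2 = 54.003 - 49.811 = 4.193 m.

4.193


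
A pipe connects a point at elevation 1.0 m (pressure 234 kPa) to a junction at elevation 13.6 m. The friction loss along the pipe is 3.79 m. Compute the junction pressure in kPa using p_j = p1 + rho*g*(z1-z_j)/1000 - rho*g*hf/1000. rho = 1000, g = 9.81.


Junction pressure: p_j = p1 + rho*g*(z1 - z_j)/1000 - rho*g*hf/1000.
Elevation term = 1000*9.81*(1.0 - 13.6)/1000 = -123.606 kPa.
Friction term = 1000*9.81*3.79/1000 = 37.18 kPa.
p_j = 234 + -123.606 - 37.18 = 73.21 kPa.

73.21


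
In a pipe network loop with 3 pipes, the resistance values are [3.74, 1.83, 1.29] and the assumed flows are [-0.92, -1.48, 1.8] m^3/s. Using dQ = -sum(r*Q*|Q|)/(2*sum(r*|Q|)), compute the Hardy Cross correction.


Numerator terms (r*Q*|Q|): 3.74*-0.92*|-0.92| = -3.1655; 1.83*-1.48*|-1.48| = -4.0084; 1.29*1.8*|1.8| = 4.1796.
Sum of numerator = -2.9944.
Denominator terms (r*|Q|): 3.74*|-0.92| = 3.4408; 1.83*|-1.48| = 2.7084; 1.29*|1.8| = 2.322.
2 * sum of denominator = 2 * 8.4712 = 16.9424.
dQ = --2.9944 / 16.9424 = 0.1767 m^3/s.

0.1767


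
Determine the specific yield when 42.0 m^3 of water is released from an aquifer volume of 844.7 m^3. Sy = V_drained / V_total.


Specific yield Sy = Volume drained / Total volume.
Sy = 42.0 / 844.7
   = 0.0497.

0.0497


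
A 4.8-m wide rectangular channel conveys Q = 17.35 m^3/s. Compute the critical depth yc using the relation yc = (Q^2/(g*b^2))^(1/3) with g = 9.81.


Using yc = (Q^2 / (g * b^2))^(1/3):
Q^2 = 17.35^2 = 301.02.
g * b^2 = 9.81 * 4.8^2 = 9.81 * 23.04 = 226.02.
Q^2 / (g*b^2) = 301.02 / 226.02 = 1.3318.
yc = 1.3318^(1/3) = 1.1002 m.

1.1002


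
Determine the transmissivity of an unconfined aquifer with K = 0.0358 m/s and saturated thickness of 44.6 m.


Transmissivity is defined as T = K * h.
T = 0.0358 * 44.6
  = 1.5967 m^2/s.

1.5967


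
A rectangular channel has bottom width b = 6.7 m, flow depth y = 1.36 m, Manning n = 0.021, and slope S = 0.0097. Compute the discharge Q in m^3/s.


For a rectangular channel, the cross-sectional area A = b * y = 6.7 * 1.36 = 9.11 m^2.
The wetted perimeter P = b + 2y = 6.7 + 2*1.36 = 9.42 m.
Hydraulic radius R = A/P = 9.11/9.42 = 0.9673 m.
Velocity V = (1/n)*R^(2/3)*S^(1/2) = (1/0.021)*0.9673^(2/3)*0.0097^(1/2) = 4.5871 m/s.
Discharge Q = A * V = 9.11 * 4.5871 = 41.798 m^3/s.

41.798


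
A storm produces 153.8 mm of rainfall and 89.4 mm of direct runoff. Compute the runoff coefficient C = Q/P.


The runoff coefficient C = runoff depth / rainfall depth.
C = 89.4 / 153.8
  = 0.5813.

0.5813


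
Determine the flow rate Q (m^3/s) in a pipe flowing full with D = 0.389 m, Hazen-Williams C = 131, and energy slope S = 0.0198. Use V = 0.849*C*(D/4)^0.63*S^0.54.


For a full circular pipe, R = D/4 = 0.389/4 = 0.0973 m.
V = 0.849 * 131 * 0.0973^0.63 * 0.0198^0.54
  = 0.849 * 131 * 0.230341 * 0.120282
  = 3.0814 m/s.
Pipe area A = pi*D^2/4 = pi*0.389^2/4 = 0.1188 m^2.
Q = A * V = 0.1188 * 3.0814 = 0.3662 m^3/s.

0.3662


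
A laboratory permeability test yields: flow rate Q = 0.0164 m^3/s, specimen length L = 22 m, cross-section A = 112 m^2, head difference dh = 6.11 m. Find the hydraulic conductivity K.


From K = Q*L / (A*dh):
Numerator: Q*L = 0.0164 * 22 = 0.3608.
Denominator: A*dh = 112 * 6.11 = 684.32.
K = 0.3608 / 684.32 = 0.000527 m/s.

0.000527


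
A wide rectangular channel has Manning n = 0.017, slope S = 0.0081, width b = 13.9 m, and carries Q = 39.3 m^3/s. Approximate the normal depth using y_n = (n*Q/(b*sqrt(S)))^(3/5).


We use the wide-channel approximation y_n = (n*Q/(b*sqrt(S)))^(3/5).
sqrt(S) = sqrt(0.0081) = 0.09.
Numerator: n*Q = 0.017 * 39.3 = 0.6681.
Denominator: b*sqrt(S) = 13.9 * 0.09 = 1.251.
arg = 0.5341.
y_n = 0.5341^(3/5) = 0.6864 m.

0.6864


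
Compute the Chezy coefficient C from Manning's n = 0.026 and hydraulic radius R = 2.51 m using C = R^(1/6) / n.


The Chezy coefficient relates to Manning's n through C = R^(1/6) / n.
R^(1/6) = 2.51^(1/6) = 1.165768.
C = 1.165768 / 0.026 = 44.84 m^(1/2)/s.

44.84


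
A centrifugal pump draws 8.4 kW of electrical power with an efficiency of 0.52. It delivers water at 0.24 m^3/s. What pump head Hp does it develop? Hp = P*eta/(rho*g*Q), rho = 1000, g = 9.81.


Pump head formula: Hp = P * eta / (rho * g * Q).
Numerator: P * eta = 8.4 * 1000 * 0.52 = 4368.0 W.
Denominator: rho * g * Q = 1000 * 9.81 * 0.24 = 2354.4.
Hp = 4368.0 / 2354.4 = 1.86 m.

1.86


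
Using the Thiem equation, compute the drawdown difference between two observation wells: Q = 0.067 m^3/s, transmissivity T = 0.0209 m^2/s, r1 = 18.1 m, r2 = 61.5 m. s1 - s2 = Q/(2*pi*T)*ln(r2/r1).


Thiem equation: s1 - s2 = Q/(2*pi*T) * ln(r2/r1).
ln(r2/r1) = ln(61.5/18.1) = 1.2231.
Q/(2*pi*T) = 0.067 / (2*pi*0.0209) = 0.067 / 0.1313 = 0.5102.
s1 - s2 = 0.5102 * 1.2231 = 0.6241 m.

0.6241


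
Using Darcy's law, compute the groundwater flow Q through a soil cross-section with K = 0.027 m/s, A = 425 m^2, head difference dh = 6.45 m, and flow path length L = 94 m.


Darcy's law: Q = K * A * i, where i = dh/L.
Hydraulic gradient i = 6.45 / 94 = 0.068617.
Q = 0.027 * 425 * 0.068617
  = 0.7874 m^3/s.

0.7874


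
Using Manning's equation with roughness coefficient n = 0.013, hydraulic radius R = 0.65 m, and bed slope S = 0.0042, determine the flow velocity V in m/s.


Manning's equation gives V = (1/n) * R^(2/3) * S^(1/2).
First, compute R^(2/3) = 0.65^(2/3) = 0.7504.
Next, S^(1/2) = 0.0042^(1/2) = 0.064807.
Then 1/n = 1/0.013 = 76.92.
V = 76.92 * 0.7504 * 0.064807 = 3.7407 m/s.

3.7407


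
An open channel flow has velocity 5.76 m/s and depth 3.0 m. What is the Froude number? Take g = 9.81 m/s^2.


The Froude number is defined as Fr = V / sqrt(g*y).
g*y = 9.81 * 3.0 = 29.43.
sqrt(g*y) = sqrt(29.43) = 5.4249.
Fr = 5.76 / 5.4249 = 1.0618.

1.0618


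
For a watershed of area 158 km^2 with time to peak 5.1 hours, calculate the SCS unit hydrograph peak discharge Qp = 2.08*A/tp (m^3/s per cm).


SCS formula: Qp = 2.08 * A / tp.
Qp = 2.08 * 158 / 5.1
   = 328.64 / 5.1
   = 64.44 m^3/s per cm.

64.44


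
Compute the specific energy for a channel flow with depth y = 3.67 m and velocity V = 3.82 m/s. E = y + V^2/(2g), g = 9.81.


Specific energy E = y + V^2/(2g).
Velocity head = V^2/(2g) = 3.82^2 / (2*9.81) = 14.5924 / 19.62 = 0.7438 m.
E = 3.67 + 0.7438 = 4.4138 m.

4.4138


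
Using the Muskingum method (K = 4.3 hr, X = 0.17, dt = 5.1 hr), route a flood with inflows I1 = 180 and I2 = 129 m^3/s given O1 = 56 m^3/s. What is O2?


Muskingum coefficients:
denom = 2*K*(1-X) + dt = 2*4.3*(1-0.17) + 5.1 = 12.238.
C0 = (dt - 2*K*X)/denom = (5.1 - 2*4.3*0.17)/12.238 = 0.2973.
C1 = (dt + 2*K*X)/denom = (5.1 + 2*4.3*0.17)/12.238 = 0.5362.
C2 = (2*K*(1-X) - dt)/denom = 0.1665.
O2 = C0*I2 + C1*I1 + C2*O1
   = 0.2973*129 + 0.5362*180 + 0.1665*56
   = 144.19 m^3/s.

144.19


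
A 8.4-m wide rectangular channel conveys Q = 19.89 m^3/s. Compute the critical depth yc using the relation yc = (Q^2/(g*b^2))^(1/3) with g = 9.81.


Using yc = (Q^2 / (g * b^2))^(1/3):
Q^2 = 19.89^2 = 395.61.
g * b^2 = 9.81 * 8.4^2 = 9.81 * 70.56 = 692.19.
Q^2 / (g*b^2) = 395.61 / 692.19 = 0.5715.
yc = 0.5715^(1/3) = 0.8299 m.

0.8299


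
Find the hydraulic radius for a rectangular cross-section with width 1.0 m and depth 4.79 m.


For a rectangular section:
Flow area A = b * y = 1.0 * 4.79 = 4.79 m^2.
Wetted perimeter P = b + 2y = 1.0 + 2*4.79 = 10.58 m.
Hydraulic radius R = A/P = 4.79 / 10.58 = 0.4527 m.

0.4527


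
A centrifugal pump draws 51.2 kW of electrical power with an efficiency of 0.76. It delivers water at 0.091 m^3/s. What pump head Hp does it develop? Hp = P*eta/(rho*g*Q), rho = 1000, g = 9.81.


Pump head formula: Hp = P * eta / (rho * g * Q).
Numerator: P * eta = 51.2 * 1000 * 0.76 = 38912.0 W.
Denominator: rho * g * Q = 1000 * 9.81 * 0.091 = 892.71.
Hp = 38912.0 / 892.71 = 43.59 m.

43.59


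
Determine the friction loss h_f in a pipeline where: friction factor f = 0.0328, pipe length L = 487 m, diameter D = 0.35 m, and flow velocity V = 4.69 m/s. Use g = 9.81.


Darcy-Weisbach equation: h_f = f * (L/D) * V^2/(2g).
f * L/D = 0.0328 * 487/0.35 = 45.6389.
V^2/(2g) = 4.69^2 / (2*9.81) = 21.9961 / 19.62 = 1.1211 m.
h_f = 45.6389 * 1.1211 = 51.166 m.

51.166


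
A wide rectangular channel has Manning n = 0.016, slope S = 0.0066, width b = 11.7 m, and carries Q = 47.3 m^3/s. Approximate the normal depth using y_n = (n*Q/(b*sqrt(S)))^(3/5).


We use the wide-channel approximation y_n = (n*Q/(b*sqrt(S)))^(3/5).
sqrt(S) = sqrt(0.0066) = 0.08124.
Numerator: n*Q = 0.016 * 47.3 = 0.7568.
Denominator: b*sqrt(S) = 11.7 * 0.08124 = 0.950508.
arg = 0.7962.
y_n = 0.7962^(3/5) = 0.8722 m.

0.8722


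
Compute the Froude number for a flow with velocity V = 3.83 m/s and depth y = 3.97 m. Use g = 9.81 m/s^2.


The Froude number is defined as Fr = V / sqrt(g*y).
g*y = 9.81 * 3.97 = 38.9457.
sqrt(g*y) = sqrt(38.9457) = 6.2406.
Fr = 3.83 / 6.2406 = 0.6137.

0.6137


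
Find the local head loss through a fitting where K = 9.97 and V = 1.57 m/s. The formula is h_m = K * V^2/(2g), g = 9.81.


Minor loss formula: h_m = K * V^2/(2g).
V^2 = 1.57^2 = 2.4649.
V^2/(2g) = 2.4649 / 19.62 = 0.1256 m.
h_m = 9.97 * 0.1256 = 1.2526 m.

1.2526


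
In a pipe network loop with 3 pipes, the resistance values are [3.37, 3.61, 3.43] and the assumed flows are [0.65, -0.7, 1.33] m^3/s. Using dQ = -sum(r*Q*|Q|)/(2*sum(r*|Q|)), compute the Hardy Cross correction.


Numerator terms (r*Q*|Q|): 3.37*0.65*|0.65| = 1.4238; 3.61*-0.7*|-0.7| = -1.7689; 3.43*1.33*|1.33| = 6.0673.
Sum of numerator = 5.7223.
Denominator terms (r*|Q|): 3.37*|0.65| = 2.1905; 3.61*|-0.7| = 2.527; 3.43*|1.33| = 4.5619.
2 * sum of denominator = 2 * 9.2794 = 18.5588.
dQ = -5.7223 / 18.5588 = -0.3083 m^3/s.

-0.3083


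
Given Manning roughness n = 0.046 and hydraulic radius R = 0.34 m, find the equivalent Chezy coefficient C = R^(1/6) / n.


The Chezy coefficient relates to Manning's n through C = R^(1/6) / n.
R^(1/6) = 0.34^(1/6) = 0.835436.
C = 0.835436 / 0.046 = 18.16 m^(1/2)/s.

18.16


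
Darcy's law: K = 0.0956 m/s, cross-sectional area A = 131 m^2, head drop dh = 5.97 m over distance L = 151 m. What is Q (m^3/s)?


Darcy's law: Q = K * A * i, where i = dh/L.
Hydraulic gradient i = 5.97 / 151 = 0.039536.
Q = 0.0956 * 131 * 0.039536
  = 0.4951 m^3/s.

0.4951


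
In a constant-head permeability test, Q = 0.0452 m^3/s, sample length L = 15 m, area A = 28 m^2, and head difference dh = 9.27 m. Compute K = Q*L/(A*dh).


From K = Q*L / (A*dh):
Numerator: Q*L = 0.0452 * 15 = 0.678.
Denominator: A*dh = 28 * 9.27 = 259.56.
K = 0.678 / 259.56 = 0.002612 m/s.

0.002612


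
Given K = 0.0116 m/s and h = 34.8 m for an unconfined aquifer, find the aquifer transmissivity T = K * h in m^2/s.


Transmissivity is defined as T = K * h.
T = 0.0116 * 34.8
  = 0.4037 m^2/s.

0.4037


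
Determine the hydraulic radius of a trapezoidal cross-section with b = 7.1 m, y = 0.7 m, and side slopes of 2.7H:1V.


For a trapezoidal section with side slope z:
A = (b + z*y)*y = (7.1 + 2.7*0.7)*0.7 = 6.293 m^2.
P = b + 2*y*sqrt(1 + z^2) = 7.1 + 2*0.7*sqrt(1 + 2.7^2) = 11.131 m.
R = A/P = 6.293 / 11.131 = 0.5654 m.

0.5654


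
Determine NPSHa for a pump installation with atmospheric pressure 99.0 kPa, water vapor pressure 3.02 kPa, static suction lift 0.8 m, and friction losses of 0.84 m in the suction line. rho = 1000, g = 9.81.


NPSHa = p_atm/(rho*g) - z_s - hf_s - p_vap/(rho*g).
p_atm/(rho*g) = 99.0*1000 / (1000*9.81) = 10.092 m.
p_vap/(rho*g) = 3.02*1000 / (1000*9.81) = 0.308 m.
NPSHa = 10.092 - 0.8 - 0.84 - 0.308
      = 8.14 m.

8.14


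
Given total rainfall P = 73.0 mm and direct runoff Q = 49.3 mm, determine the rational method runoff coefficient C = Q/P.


The runoff coefficient C = runoff depth / rainfall depth.
C = 49.3 / 73.0
  = 0.6753.

0.6753


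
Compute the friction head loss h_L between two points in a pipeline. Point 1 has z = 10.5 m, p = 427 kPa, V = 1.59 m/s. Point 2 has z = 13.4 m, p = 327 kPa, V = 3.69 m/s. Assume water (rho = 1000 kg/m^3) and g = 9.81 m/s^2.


Total head at each section: H = z + p/(rho*g) + V^2/(2g).
H1 = 10.5 + 427*1000/(1000*9.81) + 1.59^2/(2*9.81)
   = 10.5 + 43.527 + 0.1289
   = 54.156 m.
H2 = 13.4 + 327*1000/(1000*9.81) + 3.69^2/(2*9.81)
   = 13.4 + 33.333 + 0.694
   = 47.427 m.
h_L = H1 - H2 = 54.156 - 47.427 = 6.729 m.

6.729


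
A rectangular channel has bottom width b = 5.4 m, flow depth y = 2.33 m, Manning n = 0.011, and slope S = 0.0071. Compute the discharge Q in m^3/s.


For a rectangular channel, the cross-sectional area A = b * y = 5.4 * 2.33 = 12.58 m^2.
The wetted perimeter P = b + 2y = 5.4 + 2*2.33 = 10.06 m.
Hydraulic radius R = A/P = 12.58/10.06 = 1.2507 m.
Velocity V = (1/n)*R^(2/3)*S^(1/2) = (1/0.011)*1.2507^(2/3)*0.0071^(1/2) = 8.8921 m/s.
Discharge Q = A * V = 12.58 * 8.8921 = 111.88 m^3/s.

111.88


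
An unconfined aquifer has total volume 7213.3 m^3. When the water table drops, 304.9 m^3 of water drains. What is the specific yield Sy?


Specific yield Sy = Volume drained / Total volume.
Sy = 304.9 / 7213.3
   = 0.0423.

0.0423


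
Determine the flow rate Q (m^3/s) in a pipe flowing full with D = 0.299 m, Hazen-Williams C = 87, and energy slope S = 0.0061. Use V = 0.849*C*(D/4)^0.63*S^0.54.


For a full circular pipe, R = D/4 = 0.299/4 = 0.0747 m.
V = 0.849 * 87 * 0.0747^0.63 * 0.0061^0.54
  = 0.849 * 87 * 0.195153 * 0.063691
  = 0.9181 m/s.
Pipe area A = pi*D^2/4 = pi*0.299^2/4 = 0.0702 m^2.
Q = A * V = 0.0702 * 0.9181 = 0.0645 m^3/s.

0.0645


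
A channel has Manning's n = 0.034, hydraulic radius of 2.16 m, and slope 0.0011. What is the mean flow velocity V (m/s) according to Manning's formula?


Manning's equation gives V = (1/n) * R^(2/3) * S^(1/2).
First, compute R^(2/3) = 2.16^(2/3) = 1.671.
Next, S^(1/2) = 0.0011^(1/2) = 0.033166.
Then 1/n = 1/0.034 = 29.41.
V = 29.41 * 1.671 * 0.033166 = 1.63 m/s.

1.63


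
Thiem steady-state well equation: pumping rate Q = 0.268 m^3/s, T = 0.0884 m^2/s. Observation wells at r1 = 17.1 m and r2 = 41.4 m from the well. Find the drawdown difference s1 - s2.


Thiem equation: s1 - s2 = Q/(2*pi*T) * ln(r2/r1).
ln(r2/r1) = ln(41.4/17.1) = 0.8842.
Q/(2*pi*T) = 0.268 / (2*pi*0.0884) = 0.268 / 0.5554 = 0.4825.
s1 - s2 = 0.4825 * 0.8842 = 0.4266 m.

0.4266


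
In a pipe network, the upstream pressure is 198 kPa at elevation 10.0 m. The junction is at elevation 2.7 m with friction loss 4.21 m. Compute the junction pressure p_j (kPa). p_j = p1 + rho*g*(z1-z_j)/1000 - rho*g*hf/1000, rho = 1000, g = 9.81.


Junction pressure: p_j = p1 + rho*g*(z1 - z_j)/1000 - rho*g*hf/1000.
Elevation term = 1000*9.81*(10.0 - 2.7)/1000 = 71.613 kPa.
Friction term = 1000*9.81*4.21/1000 = 41.3 kPa.
p_j = 198 + 71.613 - 41.3 = 228.31 kPa.

228.31


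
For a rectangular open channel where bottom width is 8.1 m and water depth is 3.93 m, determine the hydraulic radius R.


For a rectangular section:
Flow area A = b * y = 8.1 * 3.93 = 31.83 m^2.
Wetted perimeter P = b + 2y = 8.1 + 2*3.93 = 15.96 m.
Hydraulic radius R = A/P = 31.83 / 15.96 = 1.9945 m.

1.9945


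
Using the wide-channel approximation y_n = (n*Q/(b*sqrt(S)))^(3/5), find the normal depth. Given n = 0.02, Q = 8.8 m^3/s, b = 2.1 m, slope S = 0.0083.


We use the wide-channel approximation y_n = (n*Q/(b*sqrt(S)))^(3/5).
sqrt(S) = sqrt(0.0083) = 0.091104.
Numerator: n*Q = 0.02 * 8.8 = 0.176.
Denominator: b*sqrt(S) = 2.1 * 0.091104 = 0.191318.
arg = 0.9199.
y_n = 0.9199^(3/5) = 0.9512 m.

0.9512


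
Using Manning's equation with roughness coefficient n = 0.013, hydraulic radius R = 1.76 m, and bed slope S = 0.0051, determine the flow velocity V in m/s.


Manning's equation gives V = (1/n) * R^(2/3) * S^(1/2).
First, compute R^(2/3) = 1.76^(2/3) = 1.4577.
Next, S^(1/2) = 0.0051^(1/2) = 0.071414.
Then 1/n = 1/0.013 = 76.92.
V = 76.92 * 1.4577 * 0.071414 = 8.0079 m/s.

8.0079


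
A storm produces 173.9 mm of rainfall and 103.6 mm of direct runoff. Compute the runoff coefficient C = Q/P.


The runoff coefficient C = runoff depth / rainfall depth.
C = 103.6 / 173.9
  = 0.5957.

0.5957


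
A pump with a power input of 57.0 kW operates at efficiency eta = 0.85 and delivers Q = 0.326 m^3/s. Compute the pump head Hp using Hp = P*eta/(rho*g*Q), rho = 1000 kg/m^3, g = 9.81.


Pump head formula: Hp = P * eta / (rho * g * Q).
Numerator: P * eta = 57.0 * 1000 * 0.85 = 48450.0 W.
Denominator: rho * g * Q = 1000 * 9.81 * 0.326 = 3198.06.
Hp = 48450.0 / 3198.06 = 15.15 m.

15.15


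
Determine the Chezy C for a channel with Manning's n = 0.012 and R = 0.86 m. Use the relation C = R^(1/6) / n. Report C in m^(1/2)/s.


The Chezy coefficient relates to Manning's n through C = R^(1/6) / n.
R^(1/6) = 0.86^(1/6) = 0.975176.
C = 0.975176 / 0.012 = 81.26 m^(1/2)/s.

81.26


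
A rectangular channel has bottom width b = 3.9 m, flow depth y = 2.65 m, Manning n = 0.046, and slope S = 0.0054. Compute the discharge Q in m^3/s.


For a rectangular channel, the cross-sectional area A = b * y = 3.9 * 2.65 = 10.33 m^2.
The wetted perimeter P = b + 2y = 3.9 + 2*2.65 = 9.2 m.
Hydraulic radius R = A/P = 10.33/9.2 = 1.1234 m.
Velocity V = (1/n)*R^(2/3)*S^(1/2) = (1/0.046)*1.1234^(2/3)*0.0054^(1/2) = 1.7263 m/s.
Discharge Q = A * V = 10.33 * 1.7263 = 17.841 m^3/s.

17.841


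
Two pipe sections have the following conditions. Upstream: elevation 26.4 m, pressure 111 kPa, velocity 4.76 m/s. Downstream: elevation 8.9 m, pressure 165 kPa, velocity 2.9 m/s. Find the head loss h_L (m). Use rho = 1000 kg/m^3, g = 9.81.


Total head at each section: H = z + p/(rho*g) + V^2/(2g).
H1 = 26.4 + 111*1000/(1000*9.81) + 4.76^2/(2*9.81)
   = 26.4 + 11.315 + 1.1548
   = 38.87 m.
H2 = 8.9 + 165*1000/(1000*9.81) + 2.9^2/(2*9.81)
   = 8.9 + 16.82 + 0.4286
   = 26.148 m.
h_L = H1 - H2 = 38.87 - 26.148 = 12.722 m.

12.722


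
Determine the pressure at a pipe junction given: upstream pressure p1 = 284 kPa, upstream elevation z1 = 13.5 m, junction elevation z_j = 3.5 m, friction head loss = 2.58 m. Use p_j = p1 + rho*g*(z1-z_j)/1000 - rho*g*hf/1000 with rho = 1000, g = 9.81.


Junction pressure: p_j = p1 + rho*g*(z1 - z_j)/1000 - rho*g*hf/1000.
Elevation term = 1000*9.81*(13.5 - 3.5)/1000 = 98.1 kPa.
Friction term = 1000*9.81*2.58/1000 = 25.31 kPa.
p_j = 284 + 98.1 - 25.31 = 356.79 kPa.

356.79


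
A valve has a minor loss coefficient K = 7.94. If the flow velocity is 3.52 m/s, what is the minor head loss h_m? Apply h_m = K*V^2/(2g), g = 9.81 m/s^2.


Minor loss formula: h_m = K * V^2/(2g).
V^2 = 3.52^2 = 12.3904.
V^2/(2g) = 12.3904 / 19.62 = 0.6315 m.
h_m = 7.94 * 0.6315 = 5.0143 m.

5.0143


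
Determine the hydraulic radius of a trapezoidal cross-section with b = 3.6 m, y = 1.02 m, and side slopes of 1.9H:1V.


For a trapezoidal section with side slope z:
A = (b + z*y)*y = (3.6 + 1.9*1.02)*1.02 = 5.649 m^2.
P = b + 2*y*sqrt(1 + z^2) = 3.6 + 2*1.02*sqrt(1 + 1.9^2) = 7.98 m.
R = A/P = 5.649 / 7.98 = 0.7079 m.

0.7079


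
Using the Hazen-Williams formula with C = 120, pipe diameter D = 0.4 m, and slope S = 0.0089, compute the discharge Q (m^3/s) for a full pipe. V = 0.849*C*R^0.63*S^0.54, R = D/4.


For a full circular pipe, R = D/4 = 0.4/4 = 0.1 m.
V = 0.849 * 120 * 0.1^0.63 * 0.0089^0.54
  = 0.849 * 120 * 0.234423 * 0.078104
  = 1.8653 m/s.
Pipe area A = pi*D^2/4 = pi*0.4^2/4 = 0.1257 m^2.
Q = A * V = 0.1257 * 1.8653 = 0.2344 m^3/s.

0.2344


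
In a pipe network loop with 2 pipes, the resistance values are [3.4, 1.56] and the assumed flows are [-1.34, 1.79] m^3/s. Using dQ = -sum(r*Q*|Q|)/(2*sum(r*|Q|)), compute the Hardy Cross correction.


Numerator terms (r*Q*|Q|): 3.4*-1.34*|-1.34| = -6.105; 1.56*1.79*|1.79| = 4.9984.
Sum of numerator = -1.1066.
Denominator terms (r*|Q|): 3.4*|-1.34| = 4.556; 1.56*|1.79| = 2.7924.
2 * sum of denominator = 2 * 7.3484 = 14.6968.
dQ = --1.1066 / 14.6968 = 0.0753 m^3/s.

0.0753
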